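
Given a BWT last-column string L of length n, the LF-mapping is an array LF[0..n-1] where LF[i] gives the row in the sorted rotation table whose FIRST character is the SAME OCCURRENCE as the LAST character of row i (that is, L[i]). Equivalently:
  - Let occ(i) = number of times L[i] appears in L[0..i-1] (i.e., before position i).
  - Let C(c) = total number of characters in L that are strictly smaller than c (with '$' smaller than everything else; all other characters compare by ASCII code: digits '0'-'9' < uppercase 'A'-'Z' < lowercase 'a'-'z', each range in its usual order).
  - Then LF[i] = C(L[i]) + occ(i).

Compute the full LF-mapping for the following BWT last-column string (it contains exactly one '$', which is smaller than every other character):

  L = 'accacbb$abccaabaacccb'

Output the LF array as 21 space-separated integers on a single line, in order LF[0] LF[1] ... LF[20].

Char counts: '$':1, 'a':7, 'b':5, 'c':8
C (first-col start): C('$')=0, C('a')=1, C('b')=8, C('c')=13
L[0]='a': occ=0, LF[0]=C('a')+0=1+0=1
L[1]='c': occ=0, LF[1]=C('c')+0=13+0=13
L[2]='c': occ=1, LF[2]=C('c')+1=13+1=14
L[3]='a': occ=1, LF[3]=C('a')+1=1+1=2
L[4]='c': occ=2, LF[4]=C('c')+2=13+2=15
L[5]='b': occ=0, LF[5]=C('b')+0=8+0=8
L[6]='b': occ=1, LF[6]=C('b')+1=8+1=9
L[7]='$': occ=0, LF[7]=C('$')+0=0+0=0
L[8]='a': occ=2, LF[8]=C('a')+2=1+2=3
L[9]='b': occ=2, LF[9]=C('b')+2=8+2=10
L[10]='c': occ=3, LF[10]=C('c')+3=13+3=16
L[11]='c': occ=4, LF[11]=C('c')+4=13+4=17
L[12]='a': occ=3, LF[12]=C('a')+3=1+3=4
L[13]='a': occ=4, LF[13]=C('a')+4=1+4=5
L[14]='b': occ=3, LF[14]=C('b')+3=8+3=11
L[15]='a': occ=5, LF[15]=C('a')+5=1+5=6
L[16]='a': occ=6, LF[16]=C('a')+6=1+6=7
L[17]='c': occ=5, LF[17]=C('c')+5=13+5=18
L[18]='c': occ=6, LF[18]=C('c')+6=13+6=19
L[19]='c': occ=7, LF[19]=C('c')+7=13+7=20
L[20]='b': occ=4, LF[20]=C('b')+4=8+4=12

Answer: 1 13 14 2 15 8 9 0 3 10 16 17 4 5 11 6 7 18 19 20 12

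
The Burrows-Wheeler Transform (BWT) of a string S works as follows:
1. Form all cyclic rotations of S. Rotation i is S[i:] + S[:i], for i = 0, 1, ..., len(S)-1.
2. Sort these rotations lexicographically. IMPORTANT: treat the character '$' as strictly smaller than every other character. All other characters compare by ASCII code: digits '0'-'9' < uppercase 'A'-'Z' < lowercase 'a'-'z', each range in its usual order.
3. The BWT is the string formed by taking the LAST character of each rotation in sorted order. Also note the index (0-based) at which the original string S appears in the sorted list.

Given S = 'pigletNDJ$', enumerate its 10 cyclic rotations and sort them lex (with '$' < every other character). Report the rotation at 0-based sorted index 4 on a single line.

Answer: etNDJ$pigl

Derivation:
All 10 rotations (rotation i = S[i:]+S[:i]):
  rot[0] = pigletNDJ$
  rot[1] = igletNDJ$p
  rot[2] = gletNDJ$pi
  rot[3] = letNDJ$pig
  rot[4] = etNDJ$pigl
  rot[5] = tNDJ$pigle
  rot[6] = NDJ$piglet
  rot[7] = DJ$pigletN
  rot[8] = J$pigletND
  rot[9] = $pigletNDJ
Sorted (with $ < everything):
  sorted[0] = $pigletNDJ
  sorted[1] = DJ$pigletN
  sorted[2] = J$pigletND
  sorted[3] = NDJ$piglet
  sorted[4] = etNDJ$pigl
  sorted[5] = gletNDJ$pi
  sorted[6] = igletNDJ$p
  sorted[7] = letNDJ$pig
  sorted[8] = pigletNDJ$
  sorted[9] = tNDJ$pigle
sorted[4] = etNDJ$pigl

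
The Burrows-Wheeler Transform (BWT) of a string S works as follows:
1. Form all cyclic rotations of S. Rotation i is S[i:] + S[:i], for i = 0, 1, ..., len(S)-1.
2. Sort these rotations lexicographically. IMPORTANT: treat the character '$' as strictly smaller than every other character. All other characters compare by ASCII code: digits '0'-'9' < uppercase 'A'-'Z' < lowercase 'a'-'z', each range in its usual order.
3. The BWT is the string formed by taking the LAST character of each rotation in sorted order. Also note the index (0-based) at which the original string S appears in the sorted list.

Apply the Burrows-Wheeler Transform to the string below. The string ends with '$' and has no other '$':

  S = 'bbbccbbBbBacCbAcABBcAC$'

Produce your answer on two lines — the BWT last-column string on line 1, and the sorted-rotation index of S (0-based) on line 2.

Answer: CccbAbbBAcBCBbc$bbABacb
15

Derivation:
All 23 rotations (rotation i = S[i:]+S[:i]):
  rot[0] = bbbccbbBbBacCbAcABBcAC$
  rot[1] = bbccbbBbBacCbAcABBcAC$b
  rot[2] = bccbbBbBacCbAcABBcAC$bb
  rot[3] = ccbbBbBacCbAcABBcAC$bbb
  rot[4] = cbbBbBacCbAcABBcAC$bbbc
  rot[5] = bbBbBacCbAcABBcAC$bbbcc
  rot[6] = bBbBacCbAcABBcAC$bbbccb
  rot[7] = BbBacCbAcABBcAC$bbbccbb
  rot[8] = bBacCbAcABBcAC$bbbccbbB
  rot[9] = BacCbAcABBcAC$bbbccbbBb
  rot[10] = acCbAcABBcAC$bbbccbbBbB
  rot[11] = cCbAcABBcAC$bbbccbbBbBa
  rot[12] = CbAcABBcAC$bbbccbbBbBac
  rot[13] = bAcABBcAC$bbbccbbBbBacC
  rot[14] = AcABBcAC$bbbccbbBbBacCb
  rot[15] = cABBcAC$bbbccbbBbBacCbA
  rot[16] = ABBcAC$bbbccbbBbBacCbAc
  rot[17] = BBcAC$bbbccbbBbBacCbAcA
  rot[18] = BcAC$bbbccbbBbBacCbAcAB
  rot[19] = cAC$bbbccbbBbBacCbAcABB
  rot[20] = AC$bbbccbbBbBacCbAcABBc
  rot[21] = C$bbbccbbBbBacCbAcABBcA
  rot[22] = $bbbccbbBbBacCbAcABBcAC
Sorted (with $ < everything):
  sorted[0] = $bbbccbbBbBacCbAcABBcAC  (last char: 'C')
  sorted[1] = ABBcAC$bbbccbbBbBacCbAc  (last char: 'c')
  sorted[2] = AC$bbbccbbBbBacCbAcABBc  (last char: 'c')
  sorted[3] = AcABBcAC$bbbccbbBbBacCb  (last char: 'b')
  sorted[4] = BBcAC$bbbccbbBbBacCbAcA  (last char: 'A')
  sorted[5] = BacCbAcABBcAC$bbbccbbBb  (last char: 'b')
  sorted[6] = BbBacCbAcABBcAC$bbbccbb  (last char: 'b')
  sorted[7] = BcAC$bbbccbbBbBacCbAcAB  (last char: 'B')
  sorted[8] = C$bbbccbbBbBacCbAcABBcA  (last char: 'A')
  sorted[9] = CbAcABBcAC$bbbccbbBbBac  (last char: 'c')
  sorted[10] = acCbAcABBcAC$bbbccbbBbB  (last char: 'B')
  sorted[11] = bAcABBcAC$bbbccbbBbBacC  (last char: 'C')
  sorted[12] = bBacCbAcABBcAC$bbbccbbB  (last char: 'B')
  sorted[13] = bBbBacCbAcABBcAC$bbbccb  (last char: 'b')
  sorted[14] = bbBbBacCbAcABBcAC$bbbcc  (last char: 'c')
  sorted[15] = bbbccbbBbBacCbAcABBcAC$  (last char: '$')
  sorted[16] = bbccbbBbBacCbAcABBcAC$b  (last char: 'b')
  sorted[17] = bccbbBbBacCbAcABBcAC$bb  (last char: 'b')
  sorted[18] = cABBcAC$bbbccbbBbBacCbA  (last char: 'A')
  sorted[19] = cAC$bbbccbbBbBacCbAcABB  (last char: 'B')
  sorted[20] = cCbAcABBcAC$bbbccbbBbBa  (last char: 'a')
  sorted[21] = cbbBbBacCbAcABBcAC$bbbc  (last char: 'c')
  sorted[22] = ccbbBbBacCbAcABBcAC$bbb  (last char: 'b')
Last column: CccbAbbBAcBCBbc$bbABacb
Original string S is at sorted index 15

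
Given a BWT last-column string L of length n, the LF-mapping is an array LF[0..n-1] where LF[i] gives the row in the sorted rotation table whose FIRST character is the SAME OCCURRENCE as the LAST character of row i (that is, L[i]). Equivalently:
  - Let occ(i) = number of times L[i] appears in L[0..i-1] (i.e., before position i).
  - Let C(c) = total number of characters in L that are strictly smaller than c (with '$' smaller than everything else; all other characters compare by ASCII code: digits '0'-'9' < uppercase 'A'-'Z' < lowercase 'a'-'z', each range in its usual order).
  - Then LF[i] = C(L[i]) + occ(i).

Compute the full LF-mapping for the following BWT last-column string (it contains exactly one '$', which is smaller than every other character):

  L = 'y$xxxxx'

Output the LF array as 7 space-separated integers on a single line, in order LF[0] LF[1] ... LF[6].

Answer: 6 0 1 2 3 4 5

Derivation:
Char counts: '$':1, 'x':5, 'y':1
C (first-col start): C('$')=0, C('x')=1, C('y')=6
L[0]='y': occ=0, LF[0]=C('y')+0=6+0=6
L[1]='$': occ=0, LF[1]=C('$')+0=0+0=0
L[2]='x': occ=0, LF[2]=C('x')+0=1+0=1
L[3]='x': occ=1, LF[3]=C('x')+1=1+1=2
L[4]='x': occ=2, LF[4]=C('x')+2=1+2=3
L[5]='x': occ=3, LF[5]=C('x')+3=1+3=4
L[6]='x': occ=4, LF[6]=C('x')+4=1+4=5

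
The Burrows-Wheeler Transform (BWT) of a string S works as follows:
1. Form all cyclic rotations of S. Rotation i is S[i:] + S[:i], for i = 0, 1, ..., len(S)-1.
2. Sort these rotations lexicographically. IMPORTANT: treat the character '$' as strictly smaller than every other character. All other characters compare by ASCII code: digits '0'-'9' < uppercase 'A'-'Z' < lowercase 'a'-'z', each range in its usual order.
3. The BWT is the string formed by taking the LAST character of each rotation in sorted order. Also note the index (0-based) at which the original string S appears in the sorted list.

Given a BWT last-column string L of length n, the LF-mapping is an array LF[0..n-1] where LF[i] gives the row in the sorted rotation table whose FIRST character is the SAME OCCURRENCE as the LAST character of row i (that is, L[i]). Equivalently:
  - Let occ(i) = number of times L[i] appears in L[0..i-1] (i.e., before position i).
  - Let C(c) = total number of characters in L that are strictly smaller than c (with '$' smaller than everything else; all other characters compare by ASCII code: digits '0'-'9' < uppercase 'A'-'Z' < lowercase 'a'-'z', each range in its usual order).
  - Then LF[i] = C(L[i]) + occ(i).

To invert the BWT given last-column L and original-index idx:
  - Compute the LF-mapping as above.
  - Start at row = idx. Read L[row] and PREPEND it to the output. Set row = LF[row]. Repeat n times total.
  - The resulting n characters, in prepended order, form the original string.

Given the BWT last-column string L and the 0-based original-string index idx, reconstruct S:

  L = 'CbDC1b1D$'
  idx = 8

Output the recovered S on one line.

Answer: bD1Db1CC$

Derivation:
LF mapping: 3 7 5 4 1 8 2 6 0
Walk LF starting at row 8, prepending L[row]:
  step 1: row=8, L[8]='$', prepend. Next row=LF[8]=0
  step 2: row=0, L[0]='C', prepend. Next row=LF[0]=3
  step 3: row=3, L[3]='C', prepend. Next row=LF[3]=4
  step 4: row=4, L[4]='1', prepend. Next row=LF[4]=1
  step 5: row=1, L[1]='b', prepend. Next row=LF[1]=7
  step 6: row=7, L[7]='D', prepend. Next row=LF[7]=6
  step 7: row=6, L[6]='1', prepend. Next row=LF[6]=2
  step 8: row=2, L[2]='D', prepend. Next row=LF[2]=5
  step 9: row=5, L[5]='b', prepend. Next row=LF[5]=8
Reversed output: bD1Db1CC$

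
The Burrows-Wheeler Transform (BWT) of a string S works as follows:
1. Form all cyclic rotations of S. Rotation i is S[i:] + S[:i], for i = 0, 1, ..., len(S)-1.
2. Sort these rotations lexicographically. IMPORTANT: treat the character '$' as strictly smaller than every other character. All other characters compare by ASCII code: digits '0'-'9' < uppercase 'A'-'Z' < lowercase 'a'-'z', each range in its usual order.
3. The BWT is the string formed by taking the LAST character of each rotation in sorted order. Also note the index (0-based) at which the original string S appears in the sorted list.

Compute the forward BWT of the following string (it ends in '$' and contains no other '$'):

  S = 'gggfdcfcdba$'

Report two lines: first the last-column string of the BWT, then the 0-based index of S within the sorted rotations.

Answer: abdfdcfcggg$
11

Derivation:
All 12 rotations (rotation i = S[i:]+S[:i]):
  rot[0] = gggfdcfcdba$
  rot[1] = ggfdcfcdba$g
  rot[2] = gfdcfcdba$gg
  rot[3] = fdcfcdba$ggg
  rot[4] = dcfcdba$gggf
  rot[5] = cfcdba$gggfd
  rot[6] = fcdba$gggfdc
  rot[7] = cdba$gggfdcf
  rot[8] = dba$gggfdcfc
  rot[9] = ba$gggfdcfcd
  rot[10] = a$gggfdcfcdb
  rot[11] = $gggfdcfcdba
Sorted (with $ < everything):
  sorted[0] = $gggfdcfcdba  (last char: 'a')
  sorted[1] = a$gggfdcfcdb  (last char: 'b')
  sorted[2] = ba$gggfdcfcd  (last char: 'd')
  sorted[3] = cdba$gggfdcf  (last char: 'f')
  sorted[4] = cfcdba$gggfd  (last char: 'd')
  sorted[5] = dba$gggfdcfc  (last char: 'c')
  sorted[6] = dcfcdba$gggf  (last char: 'f')
  sorted[7] = fcdba$gggfdc  (last char: 'c')
  sorted[8] = fdcfcdba$ggg  (last char: 'g')
  sorted[9] = gfdcfcdba$gg  (last char: 'g')
  sorted[10] = ggfdcfcdba$g  (last char: 'g')
  sorted[11] = gggfdcfcdba$  (last char: '$')
Last column: abdfdcfcggg$
Original string S is at sorted index 11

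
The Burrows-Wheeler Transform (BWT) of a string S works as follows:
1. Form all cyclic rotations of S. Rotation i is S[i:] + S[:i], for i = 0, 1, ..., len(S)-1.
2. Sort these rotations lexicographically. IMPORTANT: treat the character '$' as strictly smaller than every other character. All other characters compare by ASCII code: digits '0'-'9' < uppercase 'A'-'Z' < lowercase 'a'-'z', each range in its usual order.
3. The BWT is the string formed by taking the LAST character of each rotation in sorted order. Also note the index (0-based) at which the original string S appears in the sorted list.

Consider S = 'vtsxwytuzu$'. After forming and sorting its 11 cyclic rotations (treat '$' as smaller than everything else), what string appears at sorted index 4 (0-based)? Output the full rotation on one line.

All 11 rotations (rotation i = S[i:]+S[:i]):
  rot[0] = vtsxwytuzu$
  rot[1] = tsxwytuzu$v
  rot[2] = sxwytuzu$vt
  rot[3] = xwytuzu$vts
  rot[4] = wytuzu$vtsx
  rot[5] = ytuzu$vtsxw
  rot[6] = tuzu$vtsxwy
  rot[7] = uzu$vtsxwyt
  rot[8] = zu$vtsxwytu
  rot[9] = u$vtsxwytuz
  rot[10] = $vtsxwytuzu
Sorted (with $ < everything):
  sorted[0] = $vtsxwytuzu
  sorted[1] = sxwytuzu$vt
  sorted[2] = tsxwytuzu$v
  sorted[3] = tuzu$vtsxwy
  sorted[4] = u$vtsxwytuz
  sorted[5] = uzu$vtsxwyt
  sorted[6] = vtsxwytuzu$
  sorted[7] = wytuzu$vtsx
  sorted[8] = xwytuzu$vts
  sorted[9] = ytuzu$vtsxw
  sorted[10] = zu$vtsxwytu
sorted[4] = u$vtsxwytuz

Answer: u$vtsxwytuz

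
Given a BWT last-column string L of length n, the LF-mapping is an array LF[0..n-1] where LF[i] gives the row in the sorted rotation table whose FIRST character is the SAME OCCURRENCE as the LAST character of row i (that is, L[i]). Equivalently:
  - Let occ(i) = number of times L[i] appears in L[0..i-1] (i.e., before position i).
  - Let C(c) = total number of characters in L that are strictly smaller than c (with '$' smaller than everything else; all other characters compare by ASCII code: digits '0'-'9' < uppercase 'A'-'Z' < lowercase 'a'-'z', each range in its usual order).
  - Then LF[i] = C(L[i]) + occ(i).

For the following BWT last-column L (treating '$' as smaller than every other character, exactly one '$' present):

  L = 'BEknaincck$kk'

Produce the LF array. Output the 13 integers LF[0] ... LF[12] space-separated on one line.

Answer: 1 2 7 11 3 6 12 4 5 8 0 9 10

Derivation:
Char counts: '$':1, 'B':1, 'E':1, 'a':1, 'c':2, 'i':1, 'k':4, 'n':2
C (first-col start): C('$')=0, C('B')=1, C('E')=2, C('a')=3, C('c')=4, C('i')=6, C('k')=7, C('n')=11
L[0]='B': occ=0, LF[0]=C('B')+0=1+0=1
L[1]='E': occ=0, LF[1]=C('E')+0=2+0=2
L[2]='k': occ=0, LF[2]=C('k')+0=7+0=7
L[3]='n': occ=0, LF[3]=C('n')+0=11+0=11
L[4]='a': occ=0, LF[4]=C('a')+0=3+0=3
L[5]='i': occ=0, LF[5]=C('i')+0=6+0=6
L[6]='n': occ=1, LF[6]=C('n')+1=11+1=12
L[7]='c': occ=0, LF[7]=C('c')+0=4+0=4
L[8]='c': occ=1, LF[8]=C('c')+1=4+1=5
L[9]='k': occ=1, LF[9]=C('k')+1=7+1=8
L[10]='$': occ=0, LF[10]=C('$')+0=0+0=0
L[11]='k': occ=2, LF[11]=C('k')+2=7+2=9
L[12]='k': occ=3, LF[12]=C('k')+3=7+3=10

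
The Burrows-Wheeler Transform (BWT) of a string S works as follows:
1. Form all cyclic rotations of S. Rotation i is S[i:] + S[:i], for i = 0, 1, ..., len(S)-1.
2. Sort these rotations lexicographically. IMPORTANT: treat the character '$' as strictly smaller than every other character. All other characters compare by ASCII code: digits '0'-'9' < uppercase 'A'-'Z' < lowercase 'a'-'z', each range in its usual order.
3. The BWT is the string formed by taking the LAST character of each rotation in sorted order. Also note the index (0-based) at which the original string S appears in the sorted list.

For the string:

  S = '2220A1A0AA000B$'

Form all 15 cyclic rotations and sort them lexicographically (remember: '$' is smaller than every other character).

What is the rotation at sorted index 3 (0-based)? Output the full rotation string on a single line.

All 15 rotations (rotation i = S[i:]+S[:i]):
  rot[0] = 2220A1A0AA000B$
  rot[1] = 220A1A0AA000B$2
  rot[2] = 20A1A0AA000B$22
  rot[3] = 0A1A0AA000B$222
  rot[4] = A1A0AA000B$2220
  rot[5] = 1A0AA000B$2220A
  rot[6] = A0AA000B$2220A1
  rot[7] = 0AA000B$2220A1A
  rot[8] = AA000B$2220A1A0
  rot[9] = A000B$2220A1A0A
  rot[10] = 000B$2220A1A0AA
  rot[11] = 00B$2220A1A0AA0
  rot[12] = 0B$2220A1A0AA00
  rot[13] = B$2220A1A0AA000
  rot[14] = $2220A1A0AA000B
Sorted (with $ < everything):
  sorted[0] = $2220A1A0AA000B
  sorted[1] = 000B$2220A1A0AA
  sorted[2] = 00B$2220A1A0AA0
  sorted[3] = 0A1A0AA000B$222
  sorted[4] = 0AA000B$2220A1A
  sorted[5] = 0B$2220A1A0AA00
  sorted[6] = 1A0AA000B$2220A
  sorted[7] = 20A1A0AA000B$22
  sorted[8] = 220A1A0AA000B$2
  sorted[9] = 2220A1A0AA000B$
  sorted[10] = A000B$2220A1A0A
  sorted[11] = A0AA000B$2220A1
  sorted[12] = A1A0AA000B$2220
  sorted[13] = AA000B$2220A1A0
  sorted[14] = B$2220A1A0AA000
sorted[3] = 0A1A0AA000B$222

Answer: 0A1A0AA000B$222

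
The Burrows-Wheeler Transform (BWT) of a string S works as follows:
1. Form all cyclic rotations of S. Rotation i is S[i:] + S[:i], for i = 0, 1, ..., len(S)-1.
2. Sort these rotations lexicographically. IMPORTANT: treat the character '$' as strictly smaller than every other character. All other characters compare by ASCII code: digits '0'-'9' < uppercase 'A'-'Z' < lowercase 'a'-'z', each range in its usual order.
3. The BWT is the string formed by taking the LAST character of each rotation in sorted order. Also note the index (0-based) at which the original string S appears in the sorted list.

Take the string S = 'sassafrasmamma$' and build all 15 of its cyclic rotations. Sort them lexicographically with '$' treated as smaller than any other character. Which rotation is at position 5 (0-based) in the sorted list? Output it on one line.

All 15 rotations (rotation i = S[i:]+S[:i]):
  rot[0] = sassafrasmamma$
  rot[1] = assafrasmamma$s
  rot[2] = ssafrasmamma$sa
  rot[3] = safrasmamma$sas
  rot[4] = afrasmamma$sass
  rot[5] = frasmamma$sassa
  rot[6] = rasmamma$sassaf
  rot[7] = asmamma$sassafr
  rot[8] = smamma$sassafra
  rot[9] = mamma$sassafras
  rot[10] = amma$sassafrasm
  rot[11] = mma$sassafrasma
  rot[12] = ma$sassafrasmam
  rot[13] = a$sassafrasmamm
  rot[14] = $sassafrasmamma
Sorted (with $ < everything):
  sorted[0] = $sassafrasmamma
  sorted[1] = a$sassafrasmamm
  sorted[2] = afrasmamma$sass
  sorted[3] = amma$sassafrasm
  sorted[4] = asmamma$sassafr
  sorted[5] = assafrasmamma$s
  sorted[6] = frasmamma$sassa
  sorted[7] = ma$sassafrasmam
  sorted[8] = mamma$sassafras
  sorted[9] = mma$sassafrasma
  sorted[10] = rasmamma$sassaf
  sorted[11] = safrasmamma$sas
  sorted[12] = sassafrasmamma$
  sorted[13] = smamma$sassafra
  sorted[14] = ssafrasmamma$sa
sorted[5] = assafrasmamma$s

Answer: assafrasmamma$s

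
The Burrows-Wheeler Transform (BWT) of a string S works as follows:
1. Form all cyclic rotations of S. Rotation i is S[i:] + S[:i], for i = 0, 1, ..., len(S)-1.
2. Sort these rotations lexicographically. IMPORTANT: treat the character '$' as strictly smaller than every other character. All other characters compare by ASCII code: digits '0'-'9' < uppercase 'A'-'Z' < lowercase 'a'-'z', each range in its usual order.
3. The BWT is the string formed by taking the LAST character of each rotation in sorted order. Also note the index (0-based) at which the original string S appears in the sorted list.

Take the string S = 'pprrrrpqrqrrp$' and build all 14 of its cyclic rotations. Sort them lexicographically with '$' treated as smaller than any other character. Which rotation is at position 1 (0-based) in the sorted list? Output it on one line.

All 14 rotations (rotation i = S[i:]+S[:i]):
  rot[0] = pprrrrpqrqrrp$
  rot[1] = prrrrpqrqrrp$p
  rot[2] = rrrrpqrqrrp$pp
  rot[3] = rrrpqrqrrp$ppr
  rot[4] = rrpqrqrrp$pprr
  rot[5] = rpqrqrrp$pprrr
  rot[6] = pqrqrrp$pprrrr
  rot[7] = qrqrrp$pprrrrp
  rot[8] = rqrrp$pprrrrpq
  rot[9] = qrrp$pprrrrpqr
  rot[10] = rrp$pprrrrpqrq
  rot[11] = rp$pprrrrpqrqr
  rot[12] = p$pprrrrpqrqrr
  rot[13] = $pprrrrpqrqrrp
Sorted (with $ < everything):
  sorted[0] = $pprrrrpqrqrrp
  sorted[1] = p$pprrrrpqrqrr
  sorted[2] = pprrrrpqrqrrp$
  sorted[3] = pqrqrrp$pprrrr
  sorted[4] = prrrrpqrqrrp$p
  sorted[5] = qrqrrp$pprrrrp
  sorted[6] = qrrp$pprrrrpqr
  sorted[7] = rp$pprrrrpqrqr
  sorted[8] = rpqrqrrp$pprrr
  sorted[9] = rqrrp$pprrrrpq
  sorted[10] = rrp$pprrrrpqrq
  sorted[11] = rrpqrqrrp$pprr
  sorted[12] = rrrpqrqrrp$ppr
  sorted[13] = rrrrpqrqrrp$pp
sorted[1] = p$pprrrrpqrqrr

Answer: p$pprrrrpqrqrr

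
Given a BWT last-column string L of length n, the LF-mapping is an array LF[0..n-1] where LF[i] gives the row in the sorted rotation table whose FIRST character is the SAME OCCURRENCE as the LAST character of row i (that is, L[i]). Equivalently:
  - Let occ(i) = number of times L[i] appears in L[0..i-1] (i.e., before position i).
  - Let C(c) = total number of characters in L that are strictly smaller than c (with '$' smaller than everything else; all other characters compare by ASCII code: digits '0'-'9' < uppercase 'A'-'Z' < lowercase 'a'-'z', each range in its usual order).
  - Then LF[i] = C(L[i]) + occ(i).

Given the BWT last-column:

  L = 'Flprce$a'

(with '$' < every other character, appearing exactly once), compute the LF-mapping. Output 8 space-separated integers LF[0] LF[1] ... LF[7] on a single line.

Answer: 1 5 6 7 3 4 0 2

Derivation:
Char counts: '$':1, 'F':1, 'a':1, 'c':1, 'e':1, 'l':1, 'p':1, 'r':1
C (first-col start): C('$')=0, C('F')=1, C('a')=2, C('c')=3, C('e')=4, C('l')=5, C('p')=6, C('r')=7
L[0]='F': occ=0, LF[0]=C('F')+0=1+0=1
L[1]='l': occ=0, LF[1]=C('l')+0=5+0=5
L[2]='p': occ=0, LF[2]=C('p')+0=6+0=6
L[3]='r': occ=0, LF[3]=C('r')+0=7+0=7
L[4]='c': occ=0, LF[4]=C('c')+0=3+0=3
L[5]='e': occ=0, LF[5]=C('e')+0=4+0=4
L[6]='$': occ=0, LF[6]=C('$')+0=0+0=0
L[7]='a': occ=0, LF[7]=C('a')+0=2+0=2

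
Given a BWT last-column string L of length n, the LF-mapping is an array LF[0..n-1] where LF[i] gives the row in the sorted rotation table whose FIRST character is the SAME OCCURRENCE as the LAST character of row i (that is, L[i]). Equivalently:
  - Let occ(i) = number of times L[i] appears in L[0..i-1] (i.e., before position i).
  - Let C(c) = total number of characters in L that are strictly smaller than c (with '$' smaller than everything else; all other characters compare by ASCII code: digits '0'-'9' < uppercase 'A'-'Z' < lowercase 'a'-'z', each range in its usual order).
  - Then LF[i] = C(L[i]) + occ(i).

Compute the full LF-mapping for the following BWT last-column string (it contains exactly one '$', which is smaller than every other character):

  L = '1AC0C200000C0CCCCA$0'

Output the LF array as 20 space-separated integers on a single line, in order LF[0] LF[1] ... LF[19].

Char counts: '$':1, '0':8, '1':1, '2':1, 'A':2, 'C':7
C (first-col start): C('$')=0, C('0')=1, C('1')=9, C('2')=10, C('A')=11, C('C')=13
L[0]='1': occ=0, LF[0]=C('1')+0=9+0=9
L[1]='A': occ=0, LF[1]=C('A')+0=11+0=11
L[2]='C': occ=0, LF[2]=C('C')+0=13+0=13
L[3]='0': occ=0, LF[3]=C('0')+0=1+0=1
L[4]='C': occ=1, LF[4]=C('C')+1=13+1=14
L[5]='2': occ=0, LF[5]=C('2')+0=10+0=10
L[6]='0': occ=1, LF[6]=C('0')+1=1+1=2
L[7]='0': occ=2, LF[7]=C('0')+2=1+2=3
L[8]='0': occ=3, LF[8]=C('0')+3=1+3=4
L[9]='0': occ=4, LF[9]=C('0')+4=1+4=5
L[10]='0': occ=5, LF[10]=C('0')+5=1+5=6
L[11]='C': occ=2, LF[11]=C('C')+2=13+2=15
L[12]='0': occ=6, LF[12]=C('0')+6=1+6=7
L[13]='C': occ=3, LF[13]=C('C')+3=13+3=16
L[14]='C': occ=4, LF[14]=C('C')+4=13+4=17
L[15]='C': occ=5, LF[15]=C('C')+5=13+5=18
L[16]='C': occ=6, LF[16]=C('C')+6=13+6=19
L[17]='A': occ=1, LF[17]=C('A')+1=11+1=12
L[18]='$': occ=0, LF[18]=C('$')+0=0+0=0
L[19]='0': occ=7, LF[19]=C('0')+7=1+7=8

Answer: 9 11 13 1 14 10 2 3 4 5 6 15 7 16 17 18 19 12 0 8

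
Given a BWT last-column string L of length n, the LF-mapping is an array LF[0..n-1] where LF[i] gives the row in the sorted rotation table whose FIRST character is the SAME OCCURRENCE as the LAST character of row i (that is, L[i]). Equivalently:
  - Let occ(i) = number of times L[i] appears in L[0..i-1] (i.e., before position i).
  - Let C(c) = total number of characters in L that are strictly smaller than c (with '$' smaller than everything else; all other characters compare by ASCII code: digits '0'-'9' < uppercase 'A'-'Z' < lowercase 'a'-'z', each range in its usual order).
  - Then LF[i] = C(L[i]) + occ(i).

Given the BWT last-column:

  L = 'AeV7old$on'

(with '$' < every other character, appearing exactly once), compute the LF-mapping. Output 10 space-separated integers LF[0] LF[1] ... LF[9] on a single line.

Char counts: '$':1, '7':1, 'A':1, 'V':1, 'd':1, 'e':1, 'l':1, 'n':1, 'o':2
C (first-col start): C('$')=0, C('7')=1, C('A')=2, C('V')=3, C('d')=4, C('e')=5, C('l')=6, C('n')=7, C('o')=8
L[0]='A': occ=0, LF[0]=C('A')+0=2+0=2
L[1]='e': occ=0, LF[1]=C('e')+0=5+0=5
L[2]='V': occ=0, LF[2]=C('V')+0=3+0=3
L[3]='7': occ=0, LF[3]=C('7')+0=1+0=1
L[4]='o': occ=0, LF[4]=C('o')+0=8+0=8
L[5]='l': occ=0, LF[5]=C('l')+0=6+0=6
L[6]='d': occ=0, LF[6]=C('d')+0=4+0=4
L[7]='$': occ=0, LF[7]=C('$')+0=0+0=0
L[8]='o': occ=1, LF[8]=C('o')+1=8+1=9
L[9]='n': occ=0, LF[9]=C('n')+0=7+0=7

Answer: 2 5 3 1 8 6 4 0 9 7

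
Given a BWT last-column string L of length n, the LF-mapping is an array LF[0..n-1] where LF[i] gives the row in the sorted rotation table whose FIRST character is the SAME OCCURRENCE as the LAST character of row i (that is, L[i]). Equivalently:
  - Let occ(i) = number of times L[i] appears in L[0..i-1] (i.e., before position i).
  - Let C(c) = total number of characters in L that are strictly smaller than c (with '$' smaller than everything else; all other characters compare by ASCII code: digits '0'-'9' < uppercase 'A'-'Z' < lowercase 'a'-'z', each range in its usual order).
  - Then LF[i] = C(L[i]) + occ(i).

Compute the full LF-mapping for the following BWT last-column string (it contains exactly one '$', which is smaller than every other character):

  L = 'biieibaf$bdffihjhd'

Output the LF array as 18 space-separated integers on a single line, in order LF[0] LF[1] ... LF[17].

Char counts: '$':1, 'a':1, 'b':3, 'd':2, 'e':1, 'f':3, 'h':2, 'i':4, 'j':1
C (first-col start): C('$')=0, C('a')=1, C('b')=2, C('d')=5, C('e')=7, C('f')=8, C('h')=11, C('i')=13, C('j')=17
L[0]='b': occ=0, LF[0]=C('b')+0=2+0=2
L[1]='i': occ=0, LF[1]=C('i')+0=13+0=13
L[2]='i': occ=1, LF[2]=C('i')+1=13+1=14
L[3]='e': occ=0, LF[3]=C('e')+0=7+0=7
L[4]='i': occ=2, LF[4]=C('i')+2=13+2=15
L[5]='b': occ=1, LF[5]=C('b')+1=2+1=3
L[6]='a': occ=0, LF[6]=C('a')+0=1+0=1
L[7]='f': occ=0, LF[7]=C('f')+0=8+0=8
L[8]='$': occ=0, LF[8]=C('$')+0=0+0=0
L[9]='b': occ=2, LF[9]=C('b')+2=2+2=4
L[10]='d': occ=0, LF[10]=C('d')+0=5+0=5
L[11]='f': occ=1, LF[11]=C('f')+1=8+1=9
L[12]='f': occ=2, LF[12]=C('f')+2=8+2=10
L[13]='i': occ=3, LF[13]=C('i')+3=13+3=16
L[14]='h': occ=0, LF[14]=C('h')+0=11+0=11
L[15]='j': occ=0, LF[15]=C('j')+0=17+0=17
L[16]='h': occ=1, LF[16]=C('h')+1=11+1=12
L[17]='d': occ=1, LF[17]=C('d')+1=5+1=6

Answer: 2 13 14 7 15 3 1 8 0 4 5 9 10 16 11 17 12 6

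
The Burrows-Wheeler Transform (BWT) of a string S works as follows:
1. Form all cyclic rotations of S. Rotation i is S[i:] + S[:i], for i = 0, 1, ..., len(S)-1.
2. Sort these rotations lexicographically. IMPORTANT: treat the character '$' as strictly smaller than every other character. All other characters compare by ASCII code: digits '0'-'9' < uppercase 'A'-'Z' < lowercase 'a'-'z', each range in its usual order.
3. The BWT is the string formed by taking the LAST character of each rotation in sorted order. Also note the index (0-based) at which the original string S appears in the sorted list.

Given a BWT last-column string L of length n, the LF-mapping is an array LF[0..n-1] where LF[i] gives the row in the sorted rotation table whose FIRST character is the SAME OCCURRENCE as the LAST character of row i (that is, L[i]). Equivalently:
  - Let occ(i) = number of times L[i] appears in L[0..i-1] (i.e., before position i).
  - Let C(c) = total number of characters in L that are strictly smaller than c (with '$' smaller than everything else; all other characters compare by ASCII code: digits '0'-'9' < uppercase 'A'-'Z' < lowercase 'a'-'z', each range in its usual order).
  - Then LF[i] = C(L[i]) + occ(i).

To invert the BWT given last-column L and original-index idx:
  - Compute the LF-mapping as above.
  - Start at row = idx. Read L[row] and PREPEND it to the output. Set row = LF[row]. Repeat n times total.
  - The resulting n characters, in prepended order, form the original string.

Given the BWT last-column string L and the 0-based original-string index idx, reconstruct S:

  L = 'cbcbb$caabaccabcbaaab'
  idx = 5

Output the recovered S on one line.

Answer: acacbbababcabaacbbcc$

Derivation:
LF mapping: 15 8 16 9 10 0 17 1 2 11 3 18 19 4 12 20 13 5 6 7 14
Walk LF starting at row 5, prepending L[row]:
  step 1: row=5, L[5]='$', prepend. Next row=LF[5]=0
  step 2: row=0, L[0]='c', prepend. Next row=LF[0]=15
  step 3: row=15, L[15]='c', prepend. Next row=LF[15]=20
  step 4: row=20, L[20]='b', prepend. Next row=LF[20]=14
  step 5: row=14, L[14]='b', prepend. Next row=LF[14]=12
  step 6: row=12, L[12]='c', prepend. Next row=LF[12]=19
  step 7: row=19, L[19]='a', prepend. Next row=LF[19]=7
  step 8: row=7, L[7]='a', prepend. Next row=LF[7]=1
  step 9: row=1, L[1]='b', prepend. Next row=LF[1]=8
  step 10: row=8, L[8]='a', prepend. Next row=LF[8]=2
  step 11: row=2, L[2]='c', prepend. Next row=LF[2]=16
  step 12: row=16, L[16]='b', prepend. Next row=LF[16]=13
  step 13: row=13, L[13]='a', prepend. Next row=LF[13]=4
  step 14: row=4, L[4]='b', prepend. Next row=LF[4]=10
  step 15: row=10, L[10]='a', prepend. Next row=LF[10]=3
  step 16: row=3, L[3]='b', prepend. Next row=LF[3]=9
  step 17: row=9, L[9]='b', prepend. Next row=LF[9]=11
  step 18: row=11, L[11]='c', prepend. Next row=LF[11]=18
  step 19: row=18, L[18]='a', prepend. Next row=LF[18]=6
  step 20: row=6, L[6]='c', prepend. Next row=LF[6]=17
  step 21: row=17, L[17]='a', prepend. Next row=LF[17]=5
Reversed output: acacbbababcabaacbbcc$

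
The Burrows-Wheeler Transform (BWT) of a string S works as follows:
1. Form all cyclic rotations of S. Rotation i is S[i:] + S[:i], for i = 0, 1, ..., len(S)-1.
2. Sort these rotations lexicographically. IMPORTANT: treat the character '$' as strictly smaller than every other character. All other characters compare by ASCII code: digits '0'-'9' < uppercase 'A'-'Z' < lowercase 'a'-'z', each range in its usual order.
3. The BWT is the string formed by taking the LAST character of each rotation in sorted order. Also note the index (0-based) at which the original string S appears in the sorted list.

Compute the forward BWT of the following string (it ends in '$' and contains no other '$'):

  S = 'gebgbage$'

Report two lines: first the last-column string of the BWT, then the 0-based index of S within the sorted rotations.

Answer: ebgeggba$
8

Derivation:
All 9 rotations (rotation i = S[i:]+S[:i]):
  rot[0] = gebgbage$
  rot[1] = ebgbage$g
  rot[2] = bgbage$ge
  rot[3] = gbage$geb
  rot[4] = bage$gebg
  rot[5] = age$gebgb
  rot[6] = ge$gebgba
  rot[7] = e$gebgbag
  rot[8] = $gebgbage
Sorted (with $ < everything):
  sorted[0] = $gebgbage  (last char: 'e')
  sorted[1] = age$gebgb  (last char: 'b')
  sorted[2] = bage$gebg  (last char: 'g')
  sorted[3] = bgbage$ge  (last char: 'e')
  sorted[4] = e$gebgbag  (last char: 'g')
  sorted[5] = ebgbage$g  (last char: 'g')
  sorted[6] = gbage$geb  (last char: 'b')
  sorted[7] = ge$gebgba  (last char: 'a')
  sorted[8] = gebgbage$  (last char: '$')
Last column: ebgeggba$
Original string S is at sorted index 8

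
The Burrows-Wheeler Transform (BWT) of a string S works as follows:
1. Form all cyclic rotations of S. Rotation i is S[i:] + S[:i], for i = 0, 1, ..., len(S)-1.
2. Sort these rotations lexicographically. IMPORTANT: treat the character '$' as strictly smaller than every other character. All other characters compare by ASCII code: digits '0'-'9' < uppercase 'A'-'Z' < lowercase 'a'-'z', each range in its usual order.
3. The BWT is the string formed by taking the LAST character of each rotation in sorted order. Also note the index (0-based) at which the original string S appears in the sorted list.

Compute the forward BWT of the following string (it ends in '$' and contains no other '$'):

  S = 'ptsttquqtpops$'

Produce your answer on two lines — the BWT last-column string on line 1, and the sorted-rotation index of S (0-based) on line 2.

All 14 rotations (rotation i = S[i:]+S[:i]):
  rot[0] = ptsttquqtpops$
  rot[1] = tsttquqtpops$p
  rot[2] = sttquqtpops$pt
  rot[3] = ttquqtpops$pts
  rot[4] = tquqtpops$ptst
  rot[5] = quqtpops$ptstt
  rot[6] = uqtpops$ptsttq
  rot[7] = qtpops$ptsttqu
  rot[8] = tpops$ptsttquq
  rot[9] = pops$ptsttquqt
  rot[10] = ops$ptsttquqtp
  rot[11] = ps$ptsttquqtpo
  rot[12] = s$ptsttquqtpop
  rot[13] = $ptsttquqtpops
Sorted (with $ < everything):
  sorted[0] = $ptsttquqtpops  (last char: 's')
  sorted[1] = ops$ptsttquqtp  (last char: 'p')
  sorted[2] = pops$ptsttquqt  (last char: 't')
  sorted[3] = ps$ptsttquqtpo  (last char: 'o')
  sorted[4] = ptsttquqtpops$  (last char: '$')
  sorted[5] = qtpops$ptsttqu  (last char: 'u')
  sorted[6] = quqtpops$ptstt  (last char: 't')
  sorted[7] = s$ptsttquqtpop  (last char: 'p')
  sorted[8] = sttquqtpops$pt  (last char: 't')
  sorted[9] = tpops$ptsttquq  (last char: 'q')
  sorted[10] = tquqtpops$ptst  (last char: 't')
  sorted[11] = tsttquqtpops$p  (last char: 'p')
  sorted[12] = ttquqtpops$pts  (last char: 's')
  sorted[13] = uqtpops$ptsttq  (last char: 'q')
Last column: spto$utptqtpsq
Original string S is at sorted index 4

Answer: spto$utptqtpsq
4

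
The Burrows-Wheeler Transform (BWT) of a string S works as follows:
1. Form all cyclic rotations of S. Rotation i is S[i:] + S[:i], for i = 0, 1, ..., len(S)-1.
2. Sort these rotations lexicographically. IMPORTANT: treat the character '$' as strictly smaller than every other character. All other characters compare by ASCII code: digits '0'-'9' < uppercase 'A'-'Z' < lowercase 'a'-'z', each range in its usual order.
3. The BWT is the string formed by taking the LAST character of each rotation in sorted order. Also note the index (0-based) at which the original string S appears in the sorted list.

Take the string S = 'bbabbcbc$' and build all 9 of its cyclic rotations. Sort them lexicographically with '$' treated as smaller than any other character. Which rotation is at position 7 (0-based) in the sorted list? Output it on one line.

All 9 rotations (rotation i = S[i:]+S[:i]):
  rot[0] = bbabbcbc$
  rot[1] = babbcbc$b
  rot[2] = abbcbc$bb
  rot[3] = bbcbc$bba
  rot[4] = bcbc$bbab
  rot[5] = cbc$bbabb
  rot[6] = bc$bbabbc
  rot[7] = c$bbabbcb
  rot[8] = $bbabbcbc
Sorted (with $ < everything):
  sorted[0] = $bbabbcbc
  sorted[1] = abbcbc$bb
  sorted[2] = babbcbc$b
  sorted[3] = bbabbcbc$
  sorted[4] = bbcbc$bba
  sorted[5] = bc$bbabbc
  sorted[6] = bcbc$bbab
  sorted[7] = c$bbabbcb
  sorted[8] = cbc$bbabb
sorted[7] = c$bbabbcb

Answer: c$bbabbcb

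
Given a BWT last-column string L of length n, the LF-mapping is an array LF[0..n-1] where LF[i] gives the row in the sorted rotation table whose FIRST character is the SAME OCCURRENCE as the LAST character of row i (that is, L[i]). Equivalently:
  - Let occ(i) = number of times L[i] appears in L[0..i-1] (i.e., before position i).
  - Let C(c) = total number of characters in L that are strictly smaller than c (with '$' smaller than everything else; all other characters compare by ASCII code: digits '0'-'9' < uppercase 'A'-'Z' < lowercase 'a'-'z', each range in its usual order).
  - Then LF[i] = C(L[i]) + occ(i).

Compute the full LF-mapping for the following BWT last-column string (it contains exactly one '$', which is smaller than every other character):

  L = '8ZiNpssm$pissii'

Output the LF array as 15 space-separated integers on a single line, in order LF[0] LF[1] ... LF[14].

Answer: 1 3 4 2 9 11 12 8 0 10 5 13 14 6 7

Derivation:
Char counts: '$':1, '8':1, 'N':1, 'Z':1, 'i':4, 'm':1, 'p':2, 's':4
C (first-col start): C('$')=0, C('8')=1, C('N')=2, C('Z')=3, C('i')=4, C('m')=8, C('p')=9, C('s')=11
L[0]='8': occ=0, LF[0]=C('8')+0=1+0=1
L[1]='Z': occ=0, LF[1]=C('Z')+0=3+0=3
L[2]='i': occ=0, LF[2]=C('i')+0=4+0=4
L[3]='N': occ=0, LF[3]=C('N')+0=2+0=2
L[4]='p': occ=0, LF[4]=C('p')+0=9+0=9
L[5]='s': occ=0, LF[5]=C('s')+0=11+0=11
L[6]='s': occ=1, LF[6]=C('s')+1=11+1=12
L[7]='m': occ=0, LF[7]=C('m')+0=8+0=8
L[8]='$': occ=0, LF[8]=C('$')+0=0+0=0
L[9]='p': occ=1, LF[9]=C('p')+1=9+1=10
L[10]='i': occ=1, LF[10]=C('i')+1=4+1=5
L[11]='s': occ=2, LF[11]=C('s')+2=11+2=13
L[12]='s': occ=3, LF[12]=C('s')+3=11+3=14
L[13]='i': occ=2, LF[13]=C('i')+2=4+2=6
L[14]='i': occ=3, LF[14]=C('i')+3=4+3=7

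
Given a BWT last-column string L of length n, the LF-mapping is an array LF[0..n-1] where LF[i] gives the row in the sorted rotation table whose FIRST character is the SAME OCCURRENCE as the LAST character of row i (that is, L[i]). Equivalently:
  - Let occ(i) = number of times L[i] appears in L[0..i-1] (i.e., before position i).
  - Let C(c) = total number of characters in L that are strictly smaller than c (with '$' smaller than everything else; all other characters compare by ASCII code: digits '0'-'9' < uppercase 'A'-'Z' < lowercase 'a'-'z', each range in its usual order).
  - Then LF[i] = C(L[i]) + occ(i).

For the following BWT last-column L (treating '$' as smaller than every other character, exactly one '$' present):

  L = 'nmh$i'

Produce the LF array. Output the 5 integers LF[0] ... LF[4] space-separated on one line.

Answer: 4 3 1 0 2

Derivation:
Char counts: '$':1, 'h':1, 'i':1, 'm':1, 'n':1
C (first-col start): C('$')=0, C('h')=1, C('i')=2, C('m')=3, C('n')=4
L[0]='n': occ=0, LF[0]=C('n')+0=4+0=4
L[1]='m': occ=0, LF[1]=C('m')+0=3+0=3
L[2]='h': occ=0, LF[2]=C('h')+0=1+0=1
L[3]='$': occ=0, LF[3]=C('$')+0=0+0=0
L[4]='i': occ=0, LF[4]=C('i')+0=2+0=2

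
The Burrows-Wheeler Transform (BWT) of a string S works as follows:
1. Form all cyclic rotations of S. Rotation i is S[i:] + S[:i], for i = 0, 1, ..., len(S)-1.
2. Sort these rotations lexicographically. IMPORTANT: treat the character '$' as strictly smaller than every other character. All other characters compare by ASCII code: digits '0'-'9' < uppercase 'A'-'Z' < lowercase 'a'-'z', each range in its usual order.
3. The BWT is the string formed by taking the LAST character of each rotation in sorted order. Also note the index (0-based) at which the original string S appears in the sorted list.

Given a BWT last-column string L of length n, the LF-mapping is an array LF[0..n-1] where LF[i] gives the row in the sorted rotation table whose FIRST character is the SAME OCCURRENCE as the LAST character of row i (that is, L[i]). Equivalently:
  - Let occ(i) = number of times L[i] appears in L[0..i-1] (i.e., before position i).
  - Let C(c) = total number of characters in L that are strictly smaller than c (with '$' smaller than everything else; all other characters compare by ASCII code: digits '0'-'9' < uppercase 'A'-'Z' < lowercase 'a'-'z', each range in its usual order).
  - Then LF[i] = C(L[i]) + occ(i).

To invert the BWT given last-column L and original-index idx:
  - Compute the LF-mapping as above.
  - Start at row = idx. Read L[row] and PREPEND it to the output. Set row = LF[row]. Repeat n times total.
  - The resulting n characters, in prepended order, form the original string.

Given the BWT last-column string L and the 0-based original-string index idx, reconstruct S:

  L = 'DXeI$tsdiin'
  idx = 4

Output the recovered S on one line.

LF mapping: 1 3 5 2 0 10 9 4 6 7 8
Walk LF starting at row 4, prepending L[row]:
  step 1: row=4, L[4]='$', prepend. Next row=LF[4]=0
  step 2: row=0, L[0]='D', prepend. Next row=LF[0]=1
  step 3: row=1, L[1]='X', prepend. Next row=LF[1]=3
  step 4: row=3, L[3]='I', prepend. Next row=LF[3]=2
  step 5: row=2, L[2]='e', prepend. Next row=LF[2]=5
  step 6: row=5, L[5]='t', prepend. Next row=LF[5]=10
  step 7: row=10, L[10]='n', prepend. Next row=LF[10]=8
  step 8: row=8, L[8]='i', prepend. Next row=LF[8]=6
  step 9: row=6, L[6]='s', prepend. Next row=LF[6]=9
  step 10: row=9, L[9]='i', prepend. Next row=LF[9]=7
  step 11: row=7, L[7]='d', prepend. Next row=LF[7]=4
Reversed output: disinteIXD$

Answer: disinteIXD$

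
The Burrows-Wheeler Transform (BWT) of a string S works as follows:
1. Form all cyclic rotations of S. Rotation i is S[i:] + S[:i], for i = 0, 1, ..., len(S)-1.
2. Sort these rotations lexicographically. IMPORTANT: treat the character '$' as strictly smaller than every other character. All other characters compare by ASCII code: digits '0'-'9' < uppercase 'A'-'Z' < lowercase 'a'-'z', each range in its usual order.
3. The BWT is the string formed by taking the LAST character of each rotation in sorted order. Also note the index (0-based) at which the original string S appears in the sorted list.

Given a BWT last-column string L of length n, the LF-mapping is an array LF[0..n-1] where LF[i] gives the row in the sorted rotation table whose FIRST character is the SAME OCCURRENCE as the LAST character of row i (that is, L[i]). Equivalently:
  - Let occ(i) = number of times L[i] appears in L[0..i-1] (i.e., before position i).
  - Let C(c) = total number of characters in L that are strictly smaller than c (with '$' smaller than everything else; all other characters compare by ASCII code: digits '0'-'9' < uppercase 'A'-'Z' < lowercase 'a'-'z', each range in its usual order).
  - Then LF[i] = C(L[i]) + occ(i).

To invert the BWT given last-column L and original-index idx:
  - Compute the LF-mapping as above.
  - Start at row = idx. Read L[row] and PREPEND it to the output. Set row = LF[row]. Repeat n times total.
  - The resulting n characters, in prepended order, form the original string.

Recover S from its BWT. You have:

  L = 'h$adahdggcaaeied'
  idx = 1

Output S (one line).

LF mapping: 13 0 1 6 2 14 7 11 12 5 3 4 9 15 10 8
Walk LF starting at row 1, prepending L[row]:
  step 1: row=1, L[1]='$', prepend. Next row=LF[1]=0
  step 2: row=0, L[0]='h', prepend. Next row=LF[0]=13
  step 3: row=13, L[13]='i', prepend. Next row=LF[13]=15
  step 4: row=15, L[15]='d', prepend. Next row=LF[15]=8
  step 5: row=8, L[8]='g', prepend. Next row=LF[8]=12
  step 6: row=12, L[12]='e', prepend. Next row=LF[12]=9
  step 7: row=9, L[9]='c', prepend. Next row=LF[9]=5
  step 8: row=5, L[5]='h', prepend. Next row=LF[5]=14
  step 9: row=14, L[14]='e', prepend. Next row=LF[14]=10
  step 10: row=10, L[10]='a', prepend. Next row=LF[10]=3
  step 11: row=3, L[3]='d', prepend. Next row=LF[3]=6
  step 12: row=6, L[6]='d', prepend. Next row=LF[6]=7
  step 13: row=7, L[7]='g', prepend. Next row=LF[7]=11
  step 14: row=11, L[11]='a', prepend. Next row=LF[11]=4
  step 15: row=4, L[4]='a', prepend. Next row=LF[4]=2
  step 16: row=2, L[2]='a', prepend. Next row=LF[2]=1
Reversed output: aaagddaehcegdih$

Answer: aaagddaehcegdih$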